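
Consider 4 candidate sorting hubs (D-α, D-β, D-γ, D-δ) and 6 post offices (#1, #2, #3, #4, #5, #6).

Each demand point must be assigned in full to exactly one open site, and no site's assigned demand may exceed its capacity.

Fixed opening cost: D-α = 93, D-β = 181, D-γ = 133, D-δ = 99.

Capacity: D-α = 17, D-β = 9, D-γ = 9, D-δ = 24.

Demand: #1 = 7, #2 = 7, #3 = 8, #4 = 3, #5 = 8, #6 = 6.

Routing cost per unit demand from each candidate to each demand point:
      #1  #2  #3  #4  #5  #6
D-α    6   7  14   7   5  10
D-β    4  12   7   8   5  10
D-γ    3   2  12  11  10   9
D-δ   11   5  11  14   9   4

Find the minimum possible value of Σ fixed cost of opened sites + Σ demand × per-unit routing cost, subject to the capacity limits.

Open {D-α, D-δ}; cheapest assignment that respects the capacities:
  D-α (cap 17, load 15): #1, #5 — cost 7×6 + 8×5 = 82
  D-δ (cap 24, load 24): #2, #3, #4, #6 — cost 7×5 + 8×11 + 3×14 + 6×4 = 189
  Shipping 271, fixed 192 → total 463.
  Any other capacity-feasible assignment to {D-α, D-δ} ships for at least 271.
Compare {D-α, D-γ, D-δ}: its best feasible assignment gives total 554.
Compare {D-α, D-β, D-δ}: its best feasible assignment gives total 609.
Every other set of open sites that can feasibly serve all demand totals ≥ 554 even under its best assignment. Minimum: 463.

463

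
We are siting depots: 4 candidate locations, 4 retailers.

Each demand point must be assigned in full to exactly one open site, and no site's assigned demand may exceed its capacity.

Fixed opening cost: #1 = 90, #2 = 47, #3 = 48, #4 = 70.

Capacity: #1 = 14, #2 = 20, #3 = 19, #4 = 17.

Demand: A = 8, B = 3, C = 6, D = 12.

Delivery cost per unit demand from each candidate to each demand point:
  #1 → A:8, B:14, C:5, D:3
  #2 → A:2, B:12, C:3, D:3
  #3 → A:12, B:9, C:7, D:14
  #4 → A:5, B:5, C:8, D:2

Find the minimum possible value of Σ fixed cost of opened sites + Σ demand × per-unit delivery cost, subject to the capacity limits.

190

Open {#2, #4}; cheapest assignment that respects the capacities:
  #2 (cap 20, load 14): A, C — cost 8×2 + 6×3 = 34
  #4 (cap 17, load 15): B, D — cost 3×5 + 12×2 = 39
  Shipping 73, fixed 117 → total 190.
  Any other capacity-feasible assignment to {#2, #4} ships for at least 73.
Compare {#2, #3}: its best feasible assignment gives total 216.
Compare {#2, #3, #4}: its best feasible assignment gives total 238.
Every other set of open sites that can feasibly serve all demand totals ≥ 216 even under its best assignment. Minimum: 190.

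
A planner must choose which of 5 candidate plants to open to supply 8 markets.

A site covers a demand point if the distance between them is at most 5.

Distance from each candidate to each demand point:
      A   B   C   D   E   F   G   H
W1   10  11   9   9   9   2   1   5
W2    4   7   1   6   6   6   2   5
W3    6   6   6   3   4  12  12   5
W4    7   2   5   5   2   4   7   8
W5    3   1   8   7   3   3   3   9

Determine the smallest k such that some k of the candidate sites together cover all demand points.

2

Coverage sets (demand points within 5 of each site):
  W1: {F, G, H}
  W2: {A, C, G, H}
  W3: {D, E, H}
  W4: {B, C, D, E, F}
  W5: {A, B, E, F, G}
No single site covers all 8 demand points.
But {W2, W4} covers everything, so the minimum is 2.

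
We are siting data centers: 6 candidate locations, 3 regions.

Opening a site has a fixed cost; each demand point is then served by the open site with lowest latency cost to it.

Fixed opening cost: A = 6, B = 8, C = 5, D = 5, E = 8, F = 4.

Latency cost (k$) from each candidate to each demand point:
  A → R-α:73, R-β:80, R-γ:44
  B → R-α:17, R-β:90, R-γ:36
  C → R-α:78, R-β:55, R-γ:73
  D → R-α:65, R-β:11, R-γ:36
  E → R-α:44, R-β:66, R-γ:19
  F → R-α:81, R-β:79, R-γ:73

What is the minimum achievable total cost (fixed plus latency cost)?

Open {B, D, E}: assign each demand point to its cheapest open site.
  R-α→B 17, R-β→D 11, R-γ→E 19
  latency cost 47, fixed 21 → total 68.
Compare {B, D, E, F}: latency cost 47 + fixed 25 = 72.
Compare {B, C, D, E}: latency cost 47 + fixed 26 = 73.
Compare {A, B, D, E}: latency cost 47 + fixed 27 = 74.
All other subsets cost ≥ 72. Minimum total cost: 68.

68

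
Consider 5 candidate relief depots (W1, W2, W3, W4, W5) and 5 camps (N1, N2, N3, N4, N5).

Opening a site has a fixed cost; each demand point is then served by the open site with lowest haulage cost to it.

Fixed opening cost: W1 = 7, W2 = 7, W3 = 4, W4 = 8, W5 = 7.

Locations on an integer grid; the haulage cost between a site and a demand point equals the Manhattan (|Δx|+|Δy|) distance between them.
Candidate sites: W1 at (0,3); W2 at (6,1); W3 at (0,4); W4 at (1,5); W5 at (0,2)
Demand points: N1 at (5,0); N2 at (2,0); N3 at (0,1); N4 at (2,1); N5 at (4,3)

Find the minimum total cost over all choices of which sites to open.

27

Open {W5}: assign each demand point to its cheapest open site.
  N1→W5 7, N2→W5 4, N3→W5 1, N4→W5 3, N5→W5 5
  haulage cost 20, fixed 7 → total 27.
Compare {W2}: haulage cost 21 + fixed 7 = 28.
Compare {W2, W5}: haulage cost 14 + fixed 14 = 28.
Compare {W2, W3}: haulage cost 18 + fixed 11 = 29.
All other subsets cost ≥ 28. Minimum total cost: 27.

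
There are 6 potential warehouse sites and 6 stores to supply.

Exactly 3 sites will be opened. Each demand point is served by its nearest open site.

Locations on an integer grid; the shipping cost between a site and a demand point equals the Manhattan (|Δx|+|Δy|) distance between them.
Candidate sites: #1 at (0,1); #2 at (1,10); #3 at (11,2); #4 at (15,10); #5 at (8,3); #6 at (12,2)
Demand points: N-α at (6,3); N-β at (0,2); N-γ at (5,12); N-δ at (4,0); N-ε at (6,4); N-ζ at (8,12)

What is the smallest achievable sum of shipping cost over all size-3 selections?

26

Open {#1, #2, #5}.
  N-α→#5 2, N-β→#1 1, N-γ→#2 6, N-δ→#1 5, N-ε→#5 3, N-ζ→#2 9  ⇒ total 26.
Compare {#1, #3, #5}: total 32.
Compare {#1, #4, #5}: total 32.
No size-3 selection does better; minimum is 26.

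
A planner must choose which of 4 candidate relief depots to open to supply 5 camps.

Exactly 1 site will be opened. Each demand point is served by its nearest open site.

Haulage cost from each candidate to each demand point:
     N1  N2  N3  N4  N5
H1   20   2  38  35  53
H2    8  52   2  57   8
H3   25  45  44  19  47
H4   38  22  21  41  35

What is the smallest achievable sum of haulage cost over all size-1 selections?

127

Open {H2}.
  N1→H2 8, N2→H2 52, N3→H2 2, N4→H2 57, N5→H2 8  ⇒ total 127.
Compare {H1}: total 148.
Compare {H4}: total 157.
No size-1 selection does better; minimum is 127.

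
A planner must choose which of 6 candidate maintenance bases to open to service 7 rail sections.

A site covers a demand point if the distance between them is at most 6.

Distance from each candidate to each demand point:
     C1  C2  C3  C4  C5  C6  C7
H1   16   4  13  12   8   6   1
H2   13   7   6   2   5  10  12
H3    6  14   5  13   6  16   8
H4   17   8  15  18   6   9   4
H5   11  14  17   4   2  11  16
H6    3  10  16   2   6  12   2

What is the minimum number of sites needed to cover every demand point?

Coverage sets (demand points within 6 of each site):
  H1: {C2, C6, C7}
  H2: {C3, C4, C5}
  H3: {C1, C3, C5}
  H4: {C5, C7}
  H5: {C4, C5}
  H6: {C1, C4, C5, C7}
No 2 sites suffice: every size-2 union leaves at least one demand point uncovered.
But {H1, H2, H3} covers everything, so the minimum is 3.

3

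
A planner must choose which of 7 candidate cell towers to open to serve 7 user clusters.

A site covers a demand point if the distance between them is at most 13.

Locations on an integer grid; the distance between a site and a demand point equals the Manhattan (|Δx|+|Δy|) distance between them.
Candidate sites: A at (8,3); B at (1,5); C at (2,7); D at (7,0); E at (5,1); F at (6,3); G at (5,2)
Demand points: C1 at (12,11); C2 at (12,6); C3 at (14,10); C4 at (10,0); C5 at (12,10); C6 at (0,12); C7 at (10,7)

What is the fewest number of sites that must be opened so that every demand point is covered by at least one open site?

2

Coverage sets (demand points within 13 of each site):
  A: {C1, C2, C3, C4, C5, C7}
  B: {C2, C6, C7}
  C: {C2, C5, C6, C7}
  D: {C2, C4, C7}
  E: {C2, C4, C7}
  F: {C2, C4, C5, C7}
  G: {C2, C4, C7}
No single site covers all 7 demand points.
But {A, B} covers everything, so the minimum is 2.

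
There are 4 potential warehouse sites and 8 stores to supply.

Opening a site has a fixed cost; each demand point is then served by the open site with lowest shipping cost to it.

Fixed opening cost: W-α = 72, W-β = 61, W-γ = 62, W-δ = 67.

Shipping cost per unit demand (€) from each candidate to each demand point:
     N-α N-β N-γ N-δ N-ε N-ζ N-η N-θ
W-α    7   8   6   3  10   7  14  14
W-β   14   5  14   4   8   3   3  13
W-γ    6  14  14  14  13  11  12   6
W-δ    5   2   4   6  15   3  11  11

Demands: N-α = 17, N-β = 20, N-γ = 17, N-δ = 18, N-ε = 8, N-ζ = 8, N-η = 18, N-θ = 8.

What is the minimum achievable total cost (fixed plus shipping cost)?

623

Open {W-β, W-δ}: assign each demand point to its cheapest open site.
  N-α→W-δ 17×5=85, N-β→W-δ 20×2=40, N-γ→W-δ 17×4=68, N-δ→W-β 18×4=72, N-ε→W-β 8×8=64, N-ζ→W-β 8×3=24, N-η→W-β 18×3=54, N-θ→W-δ 8×11=88
  shipping cost 495, fixed 128 → total 623.
Compare {W-β, W-γ, W-δ}: shipping cost 455 + fixed 190 = 645.
Compare {W-α, W-β, W-δ}: shipping cost 477 + fixed 200 = 677.
Compare {W-α, W-β, W-γ, W-δ}: shipping cost 437 + fixed 262 = 699.
All other subsets cost ≥ 645. Minimum total cost: 623.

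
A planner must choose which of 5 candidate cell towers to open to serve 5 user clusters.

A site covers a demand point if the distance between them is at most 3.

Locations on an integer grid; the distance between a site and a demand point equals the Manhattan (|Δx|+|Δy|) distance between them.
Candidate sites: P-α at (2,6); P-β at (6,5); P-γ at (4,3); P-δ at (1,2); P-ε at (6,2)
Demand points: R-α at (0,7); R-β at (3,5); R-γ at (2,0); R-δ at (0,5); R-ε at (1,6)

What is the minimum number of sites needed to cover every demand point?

2

Coverage sets (demand points within 3 of each site):
  P-α: {R-α, R-β, R-δ, R-ε}
  P-β: {R-β}
  P-γ: {R-β}
  P-δ: {R-γ}
  P-ε: {}
No single site covers all 5 demand points.
But {P-α, P-δ} covers everything, so the minimum is 2.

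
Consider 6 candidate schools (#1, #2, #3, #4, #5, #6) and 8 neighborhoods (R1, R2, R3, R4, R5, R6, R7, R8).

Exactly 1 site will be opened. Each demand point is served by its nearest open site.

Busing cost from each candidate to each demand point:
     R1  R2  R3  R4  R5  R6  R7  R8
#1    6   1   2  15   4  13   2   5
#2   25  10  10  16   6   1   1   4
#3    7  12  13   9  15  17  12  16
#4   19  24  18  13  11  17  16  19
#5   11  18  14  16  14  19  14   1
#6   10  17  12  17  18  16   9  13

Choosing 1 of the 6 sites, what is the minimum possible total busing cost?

Open {#1}.
  R1→#1 6, R2→#1 1, R3→#1 2, R4→#1 15, R5→#1 4, R6→#1 13, R7→#1 2, R8→#1 5  ⇒ total 48.
Compare {#2}: total 73.
Compare {#3}: total 101.
No size-1 selection does better; minimum is 48.

48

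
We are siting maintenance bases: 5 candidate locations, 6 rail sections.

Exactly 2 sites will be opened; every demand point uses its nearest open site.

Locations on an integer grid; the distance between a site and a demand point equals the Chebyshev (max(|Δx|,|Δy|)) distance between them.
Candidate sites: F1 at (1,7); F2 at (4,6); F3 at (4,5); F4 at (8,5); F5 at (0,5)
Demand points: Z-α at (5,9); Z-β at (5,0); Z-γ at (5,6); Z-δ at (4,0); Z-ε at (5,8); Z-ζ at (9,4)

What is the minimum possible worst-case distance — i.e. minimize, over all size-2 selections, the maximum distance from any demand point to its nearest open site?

Open {F1, F3}.
  Farthest demand point is Z-β at distance 5 (to F3); all others are ≤ 5.
With {F1, F4} the worst case is 5.
With {F2, F3} the worst case is 5.
No size-2 selection achieves below 5.

5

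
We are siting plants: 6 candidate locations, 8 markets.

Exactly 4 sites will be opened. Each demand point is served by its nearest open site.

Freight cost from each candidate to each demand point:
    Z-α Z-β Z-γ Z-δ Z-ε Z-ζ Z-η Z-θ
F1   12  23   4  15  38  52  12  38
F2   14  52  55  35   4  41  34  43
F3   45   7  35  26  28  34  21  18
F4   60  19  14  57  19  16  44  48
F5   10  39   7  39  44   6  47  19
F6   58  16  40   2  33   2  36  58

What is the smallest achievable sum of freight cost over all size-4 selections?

Open {F1, F2, F3, F6}.
  Z-α→F1 12, Z-β→F3 7, Z-γ→F1 4, Z-δ→F6 2, Z-ε→F2 4, Z-ζ→F6 2, Z-η→F1 12, Z-θ→F3 18  ⇒ total 61.
Compare {F1, F2, F5, F6}: total 69.
Compare {F2, F3, F5, F6}: total 71.
No size-4 selection does better; minimum is 61.

61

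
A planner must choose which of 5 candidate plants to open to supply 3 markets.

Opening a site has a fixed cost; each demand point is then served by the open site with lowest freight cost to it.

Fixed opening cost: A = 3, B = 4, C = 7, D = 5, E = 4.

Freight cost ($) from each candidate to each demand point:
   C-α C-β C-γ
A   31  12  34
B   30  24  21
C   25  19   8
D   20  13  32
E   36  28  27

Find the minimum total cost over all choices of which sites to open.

Open {C, D}: assign each demand point to its cheapest open site.
  C-α→D 20, C-β→D 13, C-γ→C 8
  freight cost 41, fixed 12 → total 53.
Compare {A, C}: freight cost 45 + fixed 10 = 55.
Compare {A, C, D}: freight cost 40 + fixed 15 = 55.
Compare {B, C, D}: freight cost 41 + fixed 16 = 57.
All other subsets cost ≥ 55. Minimum total cost: 53.

53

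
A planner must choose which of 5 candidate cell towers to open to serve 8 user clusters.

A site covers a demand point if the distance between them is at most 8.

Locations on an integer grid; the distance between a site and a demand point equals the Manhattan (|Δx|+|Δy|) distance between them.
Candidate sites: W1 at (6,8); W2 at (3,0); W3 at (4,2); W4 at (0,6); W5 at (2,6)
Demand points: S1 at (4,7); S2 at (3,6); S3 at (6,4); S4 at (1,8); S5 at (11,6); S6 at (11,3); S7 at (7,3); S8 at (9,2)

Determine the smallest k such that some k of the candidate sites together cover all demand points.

Coverage sets (demand points within 8 of each site):
  W1: {S1, S2, S3, S4, S5, S7}
  W2: {S1, S2, S3, S7, S8}
  W3: {S1, S2, S3, S6, S7, S8}
  W4: {S1, S2, S3, S4}
  W5: {S1, S2, S3, S4, S7}
No single site covers all 8 demand points.
But {W1, W3} covers everything, so the minimum is 2.

2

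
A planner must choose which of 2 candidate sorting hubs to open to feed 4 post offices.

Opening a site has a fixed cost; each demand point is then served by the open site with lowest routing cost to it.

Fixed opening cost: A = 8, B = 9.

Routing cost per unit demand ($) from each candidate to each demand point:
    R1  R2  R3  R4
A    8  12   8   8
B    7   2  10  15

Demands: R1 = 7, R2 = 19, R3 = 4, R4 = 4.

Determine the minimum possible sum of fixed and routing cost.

168

Open {A, B}: assign each demand point to its cheapest open site.
  R1→B 7×7=49, R2→B 19×2=38, R3→A 4×8=32, R4→A 4×8=32
  routing cost 151, fixed 17 → total 168.
Compare {B}: routing cost 187 + fixed 9 = 196.
Compare {A}: routing cost 348 + fixed 8 = 356.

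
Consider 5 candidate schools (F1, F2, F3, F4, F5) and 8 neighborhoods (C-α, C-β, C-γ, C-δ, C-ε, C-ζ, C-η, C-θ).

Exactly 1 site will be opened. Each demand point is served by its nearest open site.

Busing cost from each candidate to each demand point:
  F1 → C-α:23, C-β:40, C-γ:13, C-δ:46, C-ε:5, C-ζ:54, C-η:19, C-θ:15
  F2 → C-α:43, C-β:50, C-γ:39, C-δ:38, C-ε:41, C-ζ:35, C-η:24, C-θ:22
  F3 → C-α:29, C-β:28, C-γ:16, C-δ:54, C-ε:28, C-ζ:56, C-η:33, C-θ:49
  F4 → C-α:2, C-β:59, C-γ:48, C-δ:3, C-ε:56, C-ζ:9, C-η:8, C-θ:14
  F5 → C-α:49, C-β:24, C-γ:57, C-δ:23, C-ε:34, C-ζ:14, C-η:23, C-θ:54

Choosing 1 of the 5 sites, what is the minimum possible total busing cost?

199

Open {F4}.
  C-α→F4 2, C-β→F4 59, C-γ→F4 48, C-δ→F4 3, C-ε→F4 56, C-ζ→F4 9, C-η→F4 8, C-θ→F4 14  ⇒ total 199.
Compare {F1}: total 215.
Compare {F5}: total 278.
No size-1 selection does better; minimum is 199.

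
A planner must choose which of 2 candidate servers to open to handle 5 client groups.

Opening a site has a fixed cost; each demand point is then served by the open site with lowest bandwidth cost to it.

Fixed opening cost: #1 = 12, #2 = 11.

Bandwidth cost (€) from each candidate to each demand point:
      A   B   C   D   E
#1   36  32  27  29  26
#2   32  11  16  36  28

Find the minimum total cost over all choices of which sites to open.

134

Open {#2}: assign each demand point to its cheapest open site.
  A→#2 32, B→#2 11, C→#2 16, D→#2 36, E→#2 28
  bandwidth cost 123, fixed 11 → total 134.
Compare {#1, #2}: bandwidth cost 114 + fixed 23 = 137.
Compare {#1}: bandwidth cost 150 + fixed 12 = 162.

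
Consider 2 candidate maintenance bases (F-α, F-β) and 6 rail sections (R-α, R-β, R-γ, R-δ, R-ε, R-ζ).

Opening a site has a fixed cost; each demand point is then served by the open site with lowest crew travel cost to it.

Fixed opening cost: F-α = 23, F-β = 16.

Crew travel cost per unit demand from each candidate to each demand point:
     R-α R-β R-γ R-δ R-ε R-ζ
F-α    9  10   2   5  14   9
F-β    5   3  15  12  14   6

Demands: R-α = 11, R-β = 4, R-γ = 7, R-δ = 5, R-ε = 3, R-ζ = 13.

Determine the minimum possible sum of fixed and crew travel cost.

265

Open {F-α, F-β}: assign each demand point to its cheapest open site.
  R-α→F-β 11×5=55, R-β→F-β 4×3=12, R-γ→F-α 7×2=14, R-δ→F-α 5×5=25, R-ε→F-α 3×14=42, R-ζ→F-β 13×6=78
  crew travel cost 226, fixed 39 → total 265.
Compare {F-α}: crew travel cost 337 + fixed 23 = 360.
Compare {F-β}: crew travel cost 352 + fixed 16 = 368.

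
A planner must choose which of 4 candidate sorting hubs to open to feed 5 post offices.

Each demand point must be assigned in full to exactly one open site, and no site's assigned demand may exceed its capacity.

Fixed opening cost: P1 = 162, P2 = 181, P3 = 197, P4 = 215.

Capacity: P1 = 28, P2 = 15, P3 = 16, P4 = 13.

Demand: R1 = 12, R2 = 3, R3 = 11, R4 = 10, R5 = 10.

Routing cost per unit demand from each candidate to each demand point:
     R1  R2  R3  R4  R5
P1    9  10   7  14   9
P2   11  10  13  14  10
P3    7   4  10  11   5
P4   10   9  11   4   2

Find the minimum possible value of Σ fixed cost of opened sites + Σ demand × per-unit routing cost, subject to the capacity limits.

861

Open {P1, P3, P4}; cheapest assignment that respects the capacities:
  P1 (cap 28, load 23): R1, R3 — cost 12×9 + 11×7 = 185
  P3 (cap 16, load 13): R2, R5 — cost 3×4 + 10×5 = 62
  P4 (cap 13, load 10): R4 — cost 10×4 = 40
  Shipping 287, fixed 574 → total 861.
  Any other capacity-feasible assignment to {P1, P3, P4} ships for at least 287.
Compare {P1, P2, P4}: its best feasible assignment gives total 910.
Compare {P1, P2, P3}: its best feasible assignment gives total 927.
Every other set of open sites that can feasibly serve all demand totals ≥ 910 even under its best assignment. Minimum: 861.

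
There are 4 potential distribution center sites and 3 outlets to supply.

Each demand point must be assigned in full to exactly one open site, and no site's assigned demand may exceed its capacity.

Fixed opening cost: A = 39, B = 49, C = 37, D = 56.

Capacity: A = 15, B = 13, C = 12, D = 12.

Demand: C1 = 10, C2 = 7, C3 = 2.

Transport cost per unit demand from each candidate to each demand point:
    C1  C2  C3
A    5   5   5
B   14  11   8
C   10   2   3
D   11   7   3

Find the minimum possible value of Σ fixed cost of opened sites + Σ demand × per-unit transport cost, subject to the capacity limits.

Open {A, C}; cheapest assignment that respects the capacities:
  A (cap 15, load 10): C1 — cost 10×5 = 50
  C (cap 12, load 9): C2, C3 — cost 7×2 + 2×3 = 20
  Shipping 70, fixed 76 → total 146.
  Any other capacity-feasible assignment to {A, C} ships for at least 70.
Compare {A, B, C}: its best feasible assignment gives total 195.
Compare {A, D}: its best feasible assignment gives total 200.
Every other set of open sites that can feasibly serve all demand totals ≥ 195 even under its best assignment. Minimum: 146.

146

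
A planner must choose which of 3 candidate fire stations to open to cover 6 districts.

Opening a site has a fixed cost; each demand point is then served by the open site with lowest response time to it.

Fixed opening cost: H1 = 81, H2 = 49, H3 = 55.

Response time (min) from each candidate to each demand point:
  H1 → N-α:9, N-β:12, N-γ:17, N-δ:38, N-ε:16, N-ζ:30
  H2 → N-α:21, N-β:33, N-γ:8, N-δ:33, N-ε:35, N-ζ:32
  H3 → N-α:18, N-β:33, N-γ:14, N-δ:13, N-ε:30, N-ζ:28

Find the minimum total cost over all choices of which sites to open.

Open {H3}: assign each demand point to its cheapest open site.
  N-α→H3 18, N-β→H3 33, N-γ→H3 14, N-δ→H3 13, N-ε→H3 30, N-ζ→H3 28
  response time 136, fixed 55 → total 191.
Compare {H1}: response time 122 + fixed 81 = 203.
Compare {H2}: response time 162 + fixed 49 = 211.
Compare {H1, H3}: response time 92 + fixed 136 = 228.
All other subsets cost ≥ 203. Minimum total cost: 191.

191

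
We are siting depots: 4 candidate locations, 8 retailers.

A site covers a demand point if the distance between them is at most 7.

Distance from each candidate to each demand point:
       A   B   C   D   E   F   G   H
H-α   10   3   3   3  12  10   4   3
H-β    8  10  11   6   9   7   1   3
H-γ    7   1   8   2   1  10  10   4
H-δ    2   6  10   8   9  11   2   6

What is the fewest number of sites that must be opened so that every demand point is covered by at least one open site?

3

Coverage sets (demand points within 7 of each site):
  H-α: {B, C, D, G, H}
  H-β: {D, F, G, H}
  H-γ: {A, B, D, E, H}
  H-δ: {A, B, G, H}
No 2 sites suffice: every size-2 union leaves at least one demand point uncovered.
But {H-α, H-β, H-γ} covers everything, so the minimum is 3.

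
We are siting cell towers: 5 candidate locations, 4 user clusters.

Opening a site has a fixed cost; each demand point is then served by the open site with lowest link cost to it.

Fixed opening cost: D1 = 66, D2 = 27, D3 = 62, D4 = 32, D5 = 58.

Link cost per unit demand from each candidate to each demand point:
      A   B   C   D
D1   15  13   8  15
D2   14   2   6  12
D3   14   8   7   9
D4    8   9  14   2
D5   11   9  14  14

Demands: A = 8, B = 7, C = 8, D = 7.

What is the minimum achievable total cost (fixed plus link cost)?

Open {D2, D4}: assign each demand point to its cheapest open site.
  A→D4 8×8=64, B→D2 7×2=14, C→D2 8×6=48, D→D4 7×2=14
  link cost 140, fixed 59 → total 199.
Compare {D2, D4, D5}: link cost 140 + fixed 117 = 257.
Compare {D2, D3, D4}: link cost 140 + fixed 121 = 261.
Compare {D1, D2, D4}: link cost 140 + fixed 125 = 265.
All other subsets cost ≥ 257. Minimum total cost: 199.

199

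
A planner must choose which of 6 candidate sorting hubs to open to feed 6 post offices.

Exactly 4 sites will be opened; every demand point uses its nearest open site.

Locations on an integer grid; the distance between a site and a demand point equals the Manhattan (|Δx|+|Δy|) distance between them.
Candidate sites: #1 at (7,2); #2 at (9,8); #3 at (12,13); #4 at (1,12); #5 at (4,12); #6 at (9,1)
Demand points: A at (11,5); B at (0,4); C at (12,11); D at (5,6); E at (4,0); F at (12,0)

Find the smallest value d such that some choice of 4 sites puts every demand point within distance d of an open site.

9

Open {#1, #2, #3, #4}.
  Farthest demand point is B at distance 9 (to #1); all others are ≤ 9.
With {#1, #2, #3, #5} the worst case is 9.
With {#1, #2, #3, #6} the worst case is 9.
No size-4 selection achieves below 9.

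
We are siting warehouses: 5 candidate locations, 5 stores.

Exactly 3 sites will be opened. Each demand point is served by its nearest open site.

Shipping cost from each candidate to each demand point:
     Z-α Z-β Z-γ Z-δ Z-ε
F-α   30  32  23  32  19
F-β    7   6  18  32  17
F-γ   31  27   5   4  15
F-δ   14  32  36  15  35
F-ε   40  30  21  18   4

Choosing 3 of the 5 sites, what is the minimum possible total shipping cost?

26

Open {F-β, F-γ, F-ε}.
  Z-α→F-β 7, Z-β→F-β 6, Z-γ→F-γ 5, Z-δ→F-γ 4, Z-ε→F-ε 4  ⇒ total 26.
Compare {F-α, F-β, F-γ}: total 37.
Compare {F-β, F-γ, F-δ}: total 37.
No size-3 selection does better; minimum is 26.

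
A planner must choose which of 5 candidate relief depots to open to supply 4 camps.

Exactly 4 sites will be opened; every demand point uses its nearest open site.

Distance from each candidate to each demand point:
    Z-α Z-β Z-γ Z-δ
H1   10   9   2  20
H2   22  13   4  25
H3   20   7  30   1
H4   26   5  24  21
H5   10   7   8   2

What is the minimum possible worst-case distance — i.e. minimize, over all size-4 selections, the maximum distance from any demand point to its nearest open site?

Open {H1, H2, H3, H4}.
  Farthest demand point is Z-α at distance 10 (to H1); all others are ≤ 10.
With {H1, H2, H3, H5} the worst case is 10.
With {H1, H2, H4, H5} the worst case is 10.
No size-4 selection achieves below 10.

10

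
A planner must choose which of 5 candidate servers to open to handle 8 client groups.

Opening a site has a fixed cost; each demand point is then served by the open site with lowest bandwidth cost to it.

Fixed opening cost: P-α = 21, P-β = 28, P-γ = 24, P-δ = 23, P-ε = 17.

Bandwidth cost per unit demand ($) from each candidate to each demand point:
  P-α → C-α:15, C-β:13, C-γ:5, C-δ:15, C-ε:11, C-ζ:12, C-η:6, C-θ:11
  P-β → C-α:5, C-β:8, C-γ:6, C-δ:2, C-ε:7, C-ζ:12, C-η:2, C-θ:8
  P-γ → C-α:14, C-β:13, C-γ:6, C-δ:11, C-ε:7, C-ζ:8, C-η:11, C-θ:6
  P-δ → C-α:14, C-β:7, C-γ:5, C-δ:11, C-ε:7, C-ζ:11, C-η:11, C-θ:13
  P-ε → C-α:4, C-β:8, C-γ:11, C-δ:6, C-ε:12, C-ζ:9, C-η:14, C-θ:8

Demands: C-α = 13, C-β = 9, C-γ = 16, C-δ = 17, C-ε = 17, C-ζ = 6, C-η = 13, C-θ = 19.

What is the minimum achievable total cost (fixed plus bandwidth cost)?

624

Open {P-β, P-γ, P-δ}: assign each demand point to its cheapest open site.
  C-α→P-β 13×5=65, C-β→P-δ 9×7=63, C-γ→P-δ 16×5=80, C-δ→P-β 17×2=34, C-ε→P-β 17×7=119, C-ζ→P-γ 6×8=48, C-η→P-β 13×2=26, C-θ→P-γ 19×6=114
  bandwidth cost 549, fixed 75 → total 624.
Compare {P-β, P-γ}: bandwidth cost 574 + fixed 52 = 626.
Compare {P-β, P-γ, P-δ, P-ε}: bandwidth cost 536 + fixed 92 = 628.
Compare {P-β, P-γ, P-ε}: bandwidth cost 561 + fixed 69 = 630.
All other subsets cost ≥ 626. Minimum total cost: 624.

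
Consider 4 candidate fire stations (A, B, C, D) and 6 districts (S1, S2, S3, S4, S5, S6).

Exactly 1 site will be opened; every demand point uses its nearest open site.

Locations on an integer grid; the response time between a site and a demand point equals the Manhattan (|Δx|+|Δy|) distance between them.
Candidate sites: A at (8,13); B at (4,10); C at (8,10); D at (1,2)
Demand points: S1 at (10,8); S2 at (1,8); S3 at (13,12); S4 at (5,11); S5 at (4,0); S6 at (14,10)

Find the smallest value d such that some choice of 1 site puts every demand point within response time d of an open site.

11

Open {B}.
  Farthest demand point is S3 at response time 11 (to B); all others are ≤ 11.
With {C} the worst case is 14.
With {A} the worst case is 17.
No size-1 selection achieves below 11.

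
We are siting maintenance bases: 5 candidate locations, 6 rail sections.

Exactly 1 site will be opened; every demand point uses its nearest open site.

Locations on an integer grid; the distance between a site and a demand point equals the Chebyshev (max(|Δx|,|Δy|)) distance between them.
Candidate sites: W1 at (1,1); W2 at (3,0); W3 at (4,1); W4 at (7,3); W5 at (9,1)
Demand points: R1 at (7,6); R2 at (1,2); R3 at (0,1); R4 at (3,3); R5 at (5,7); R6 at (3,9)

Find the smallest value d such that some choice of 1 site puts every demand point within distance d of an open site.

Open {W4}.
  Farthest demand point is R3 at distance 7 (to W4); all others are ≤ 7.
With {W1} the worst case is 8.
With {W3} the worst case is 8.
No size-1 selection achieves below 7.

7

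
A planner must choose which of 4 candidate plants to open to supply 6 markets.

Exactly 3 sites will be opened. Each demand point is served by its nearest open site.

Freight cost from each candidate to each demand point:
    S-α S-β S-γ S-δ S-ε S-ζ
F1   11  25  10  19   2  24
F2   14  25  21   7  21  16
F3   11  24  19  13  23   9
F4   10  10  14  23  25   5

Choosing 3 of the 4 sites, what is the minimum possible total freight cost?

44

Open {F1, F2, F4}.
  S-α→F4 10, S-β→F4 10, S-γ→F1 10, S-δ→F2 7, S-ε→F1 2, S-ζ→F4 5  ⇒ total 44.
Compare {F1, F3, F4}: total 50.
Compare {F1, F2, F3}: total 63.
No size-3 selection does better; minimum is 44.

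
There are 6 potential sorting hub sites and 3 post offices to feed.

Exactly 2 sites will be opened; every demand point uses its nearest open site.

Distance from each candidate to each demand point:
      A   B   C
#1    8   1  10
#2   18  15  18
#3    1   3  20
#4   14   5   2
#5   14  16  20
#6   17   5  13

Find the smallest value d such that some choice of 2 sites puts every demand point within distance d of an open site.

Open {#3, #4}.
  Farthest demand point is B at distance 3 (to #3); all others are ≤ 3.
With {#1, #4} the worst case is 8.
With {#1, #2} the worst case is 10.
No size-2 selection achieves below 3.

3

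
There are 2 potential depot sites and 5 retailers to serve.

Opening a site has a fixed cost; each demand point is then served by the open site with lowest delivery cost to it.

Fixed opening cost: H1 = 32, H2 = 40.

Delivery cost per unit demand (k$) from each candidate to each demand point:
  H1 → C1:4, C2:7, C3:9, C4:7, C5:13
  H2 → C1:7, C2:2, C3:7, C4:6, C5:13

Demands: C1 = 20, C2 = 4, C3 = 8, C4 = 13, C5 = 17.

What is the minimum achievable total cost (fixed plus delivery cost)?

Open {H1, H2}: assign each demand point to its cheapest open site.
  C1→H1 20×4=80, C2→H2 4×2=8, C3→H2 8×7=56, C4→H2 13×6=78, C5→H1 17×13=221
  delivery cost 443, fixed 72 → total 515.
Compare {H1}: delivery cost 492 + fixed 32 = 524.
Compare {H2}: delivery cost 503 + fixed 40 = 543.

515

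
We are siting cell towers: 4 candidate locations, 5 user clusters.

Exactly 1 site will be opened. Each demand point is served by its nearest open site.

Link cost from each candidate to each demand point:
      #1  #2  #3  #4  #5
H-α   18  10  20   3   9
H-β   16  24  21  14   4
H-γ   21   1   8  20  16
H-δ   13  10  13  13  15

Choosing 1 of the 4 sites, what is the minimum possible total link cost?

60

Open {H-α}.
  #1→H-α 18, #2→H-α 10, #3→H-α 20, #4→H-α 3, #5→H-α 9  ⇒ total 60.
Compare {H-δ}: total 64.
Compare {H-γ}: total 66.
No size-1 selection does better; minimum is 60.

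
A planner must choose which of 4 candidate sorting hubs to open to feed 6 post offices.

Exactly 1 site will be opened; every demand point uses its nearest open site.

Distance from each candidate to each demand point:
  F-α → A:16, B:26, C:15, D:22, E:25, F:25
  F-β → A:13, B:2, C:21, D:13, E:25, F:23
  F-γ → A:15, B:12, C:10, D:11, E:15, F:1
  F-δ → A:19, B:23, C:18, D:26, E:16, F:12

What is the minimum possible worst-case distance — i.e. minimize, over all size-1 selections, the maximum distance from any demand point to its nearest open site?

Open {F-γ}.
  Farthest demand point is A at distance 15 (to F-γ); all others are ≤ 15.
With {F-β} the worst case is 25.
With {F-α} the worst case is 26.
No size-1 selection achieves below 15.

15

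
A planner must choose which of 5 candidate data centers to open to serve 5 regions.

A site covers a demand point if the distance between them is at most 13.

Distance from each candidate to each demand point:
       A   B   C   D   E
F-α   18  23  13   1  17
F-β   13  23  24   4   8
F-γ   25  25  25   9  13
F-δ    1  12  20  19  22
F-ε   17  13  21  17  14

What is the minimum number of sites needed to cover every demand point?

3

Coverage sets (demand points within 13 of each site):
  F-α: {C, D}
  F-β: {A, D, E}
  F-γ: {D, E}
  F-δ: {A, B}
  F-ε: {B}
No 2 sites suffice: every size-2 union leaves at least one demand point uncovered.
But {F-α, F-β, F-δ} covers everything, so the minimum is 3.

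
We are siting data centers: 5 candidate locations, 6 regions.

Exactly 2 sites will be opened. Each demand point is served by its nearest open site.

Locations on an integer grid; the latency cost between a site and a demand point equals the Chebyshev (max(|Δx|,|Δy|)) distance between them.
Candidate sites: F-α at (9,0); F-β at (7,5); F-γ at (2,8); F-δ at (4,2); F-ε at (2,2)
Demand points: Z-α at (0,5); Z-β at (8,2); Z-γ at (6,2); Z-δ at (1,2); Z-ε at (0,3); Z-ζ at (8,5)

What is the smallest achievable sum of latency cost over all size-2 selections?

Open {F-β, F-ε}.
  Z-α→F-ε 3, Z-β→F-β 3, Z-γ→F-β 3, Z-δ→F-ε 1, Z-ε→F-ε 2, Z-ζ→F-β 1  ⇒ total 13.
Compare {F-α, F-ε}: total 16.
Compare {F-δ, F-ε}: total 16.
No size-2 selection does better; minimum is 13.

13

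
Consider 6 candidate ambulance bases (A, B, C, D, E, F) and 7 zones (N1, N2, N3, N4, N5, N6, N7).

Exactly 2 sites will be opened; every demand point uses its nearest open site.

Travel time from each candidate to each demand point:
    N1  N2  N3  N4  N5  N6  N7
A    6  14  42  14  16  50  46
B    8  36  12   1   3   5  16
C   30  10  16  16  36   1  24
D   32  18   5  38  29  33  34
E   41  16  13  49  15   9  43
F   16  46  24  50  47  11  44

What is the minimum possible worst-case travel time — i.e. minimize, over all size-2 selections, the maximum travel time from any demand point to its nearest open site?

16

Open {A, B}.
  Farthest demand point is N7 at travel time 16 (to B); all others are ≤ 16.
With {B, C} the worst case is 16.
With {B, E} the worst case is 16.
No size-2 selection achieves below 16.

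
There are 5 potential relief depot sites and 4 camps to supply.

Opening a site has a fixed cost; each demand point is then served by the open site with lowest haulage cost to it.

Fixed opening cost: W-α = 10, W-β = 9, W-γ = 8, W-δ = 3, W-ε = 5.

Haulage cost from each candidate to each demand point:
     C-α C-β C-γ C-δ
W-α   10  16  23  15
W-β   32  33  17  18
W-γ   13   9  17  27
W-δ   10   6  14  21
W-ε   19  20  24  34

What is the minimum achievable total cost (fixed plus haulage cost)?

Open {W-δ}: assign each demand point to its cheapest open site.
  C-α→W-δ 10, C-β→W-δ 6, C-γ→W-δ 14, C-δ→W-δ 21
  haulage cost 51, fixed 3 → total 54.
Compare {W-α, W-δ}: haulage cost 45 + fixed 13 = 58.
Compare {W-δ, W-ε}: haulage cost 51 + fixed 8 = 59.
Compare {W-β, W-δ}: haulage cost 48 + fixed 12 = 60.
All other subsets cost ≥ 58. Minimum total cost: 54.

54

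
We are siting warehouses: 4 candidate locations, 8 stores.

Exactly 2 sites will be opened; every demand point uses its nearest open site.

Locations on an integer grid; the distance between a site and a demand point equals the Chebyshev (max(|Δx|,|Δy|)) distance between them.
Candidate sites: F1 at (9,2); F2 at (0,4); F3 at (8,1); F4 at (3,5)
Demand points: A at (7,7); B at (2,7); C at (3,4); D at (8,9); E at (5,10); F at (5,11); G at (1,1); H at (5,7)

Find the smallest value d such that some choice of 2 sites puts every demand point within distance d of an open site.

Open {F1, F4}.
  Farthest demand point is F at distance 6 (to F4); all others are ≤ 6.
With {F2, F4} the worst case is 6.
With {F3, F4} the worst case is 6.
No size-2 selection achieves below 6.

6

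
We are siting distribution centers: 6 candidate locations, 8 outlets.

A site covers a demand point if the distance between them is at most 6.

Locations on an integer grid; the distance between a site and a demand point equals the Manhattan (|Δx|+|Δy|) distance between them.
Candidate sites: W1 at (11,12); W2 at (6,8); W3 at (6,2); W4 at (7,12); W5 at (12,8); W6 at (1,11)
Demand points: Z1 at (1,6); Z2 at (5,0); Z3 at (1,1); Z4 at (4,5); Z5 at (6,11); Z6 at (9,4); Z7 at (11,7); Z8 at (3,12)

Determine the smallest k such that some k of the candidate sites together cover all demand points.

Coverage sets (demand points within 6 of each site):
  W1: {Z5, Z7}
  W2: {Z4, Z5, Z7}
  W3: {Z2, Z3, Z4, Z6}
  W4: {Z5, Z8}
  W5: {Z7}
  W6: {Z1, Z5, Z8}
No 2 sites suffice: every size-2 union leaves at least one demand point uncovered.
But {W1, W3, W6} covers everything, so the minimum is 3.

3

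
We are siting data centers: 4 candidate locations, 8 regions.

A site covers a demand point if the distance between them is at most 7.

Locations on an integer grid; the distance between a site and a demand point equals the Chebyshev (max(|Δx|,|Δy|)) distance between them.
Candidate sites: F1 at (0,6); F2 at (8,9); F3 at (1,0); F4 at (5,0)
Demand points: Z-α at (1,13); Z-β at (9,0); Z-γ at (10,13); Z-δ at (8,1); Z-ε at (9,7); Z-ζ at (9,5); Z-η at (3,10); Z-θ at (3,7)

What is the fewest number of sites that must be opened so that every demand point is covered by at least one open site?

2

Coverage sets (demand points within 7 of each site):
  F1: {Z-α, Z-η, Z-θ}
  F2: {Z-α, Z-γ, Z-ε, Z-ζ, Z-η, Z-θ}
  F3: {Z-δ, Z-θ}
  F4: {Z-β, Z-δ, Z-ε, Z-ζ, Z-θ}
No single site covers all 8 demand points.
But {F2, F4} covers everything, so the minimum is 2.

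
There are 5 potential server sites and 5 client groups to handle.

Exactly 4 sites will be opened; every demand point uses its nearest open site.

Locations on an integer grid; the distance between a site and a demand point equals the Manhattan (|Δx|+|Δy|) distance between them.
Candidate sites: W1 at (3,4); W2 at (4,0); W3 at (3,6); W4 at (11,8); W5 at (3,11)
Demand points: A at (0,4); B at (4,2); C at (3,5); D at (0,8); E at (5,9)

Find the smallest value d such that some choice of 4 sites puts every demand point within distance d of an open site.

5

Open {W1, W2, W3, W4}.
  Farthest demand point is D at distance 5 (to W3); all others are ≤ 5.
With {W1, W2, W3, W5} the worst case is 5.
With {W1, W3, W4, W5} the worst case is 5.
No size-4 selection achieves below 5.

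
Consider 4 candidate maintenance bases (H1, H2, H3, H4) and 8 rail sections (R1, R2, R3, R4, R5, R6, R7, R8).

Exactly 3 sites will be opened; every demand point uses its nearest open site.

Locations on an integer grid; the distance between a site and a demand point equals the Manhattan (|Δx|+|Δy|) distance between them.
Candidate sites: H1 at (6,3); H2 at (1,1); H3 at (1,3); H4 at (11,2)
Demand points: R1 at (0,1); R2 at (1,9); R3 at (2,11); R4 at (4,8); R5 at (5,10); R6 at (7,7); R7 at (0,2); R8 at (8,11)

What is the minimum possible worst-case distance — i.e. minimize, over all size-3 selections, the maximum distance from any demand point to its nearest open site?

Open {H1, H2, H3}.
  Farthest demand point is R8 at distance 10 (to H1); all others are ≤ 10.
With {H1, H3, H4} the worst case is 10.
With {H1, H2, H4} the worst case is 11.
No size-3 selection achieves below 10.

10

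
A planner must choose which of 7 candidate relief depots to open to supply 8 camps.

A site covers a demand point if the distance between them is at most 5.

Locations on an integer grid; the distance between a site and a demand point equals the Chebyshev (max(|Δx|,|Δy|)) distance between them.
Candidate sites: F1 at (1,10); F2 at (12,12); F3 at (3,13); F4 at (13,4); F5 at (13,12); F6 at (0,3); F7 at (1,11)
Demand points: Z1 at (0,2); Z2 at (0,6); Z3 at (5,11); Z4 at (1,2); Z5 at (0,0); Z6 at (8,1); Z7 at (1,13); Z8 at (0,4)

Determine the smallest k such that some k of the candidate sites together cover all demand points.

Coverage sets (demand points within 5 of each site):
  F1: {Z2, Z3, Z7}
  F2: {}
  F3: {Z3, Z7}
  F4: {Z6}
  F5: {}
  F6: {Z1, Z2, Z4, Z5, Z8}
  F7: {Z2, Z3, Z7}
No 2 sites suffice: every size-2 union leaves at least one demand point uncovered.
But {F1, F4, F6} covers everything, so the minimum is 3.

3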